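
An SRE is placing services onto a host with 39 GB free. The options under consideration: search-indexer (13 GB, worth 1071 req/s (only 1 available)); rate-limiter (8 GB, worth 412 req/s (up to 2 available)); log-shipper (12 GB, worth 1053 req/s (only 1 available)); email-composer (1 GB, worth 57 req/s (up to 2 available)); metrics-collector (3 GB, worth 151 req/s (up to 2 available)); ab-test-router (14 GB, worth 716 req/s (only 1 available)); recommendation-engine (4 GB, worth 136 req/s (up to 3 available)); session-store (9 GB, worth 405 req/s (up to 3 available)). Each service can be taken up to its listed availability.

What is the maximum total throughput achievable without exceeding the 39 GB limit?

2840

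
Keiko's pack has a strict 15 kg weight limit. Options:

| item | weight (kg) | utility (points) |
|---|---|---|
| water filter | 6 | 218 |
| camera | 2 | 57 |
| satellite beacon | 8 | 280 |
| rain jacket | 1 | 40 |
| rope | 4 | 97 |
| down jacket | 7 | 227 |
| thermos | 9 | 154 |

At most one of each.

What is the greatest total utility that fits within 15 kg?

538

Density check — rain jacket 40.00, water filter 36.33, satellite beacon 35.00 are the best per kg.
The ratio ordering already packs tightly: water filter + satellite beacon + rain jacket, 15 kg, 538.
The closest alternative, satellite beacon + down jacket, reaches only 507.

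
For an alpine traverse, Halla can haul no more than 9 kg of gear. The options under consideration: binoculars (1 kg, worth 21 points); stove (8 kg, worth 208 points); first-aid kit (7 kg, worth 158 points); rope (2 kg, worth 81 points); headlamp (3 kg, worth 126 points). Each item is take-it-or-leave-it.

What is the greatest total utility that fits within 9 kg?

239

Filling by ratio: binoculars + rope + headlamp for 228, with 3 kg left unused.
The 4 kg tied up in binoculars and headlamp is better spent on first-aid kit — total rises to 239 (9 kg).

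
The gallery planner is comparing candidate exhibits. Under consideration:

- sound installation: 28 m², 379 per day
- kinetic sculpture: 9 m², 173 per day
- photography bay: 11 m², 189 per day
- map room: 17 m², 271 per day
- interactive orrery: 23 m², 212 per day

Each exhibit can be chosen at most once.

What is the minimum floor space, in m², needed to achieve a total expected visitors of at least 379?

26

Need the lightest bundle worth ≥ 379.
kinetic sculpture + map room reaches 444 using 26 m².
No combination under 26 m² hits 379.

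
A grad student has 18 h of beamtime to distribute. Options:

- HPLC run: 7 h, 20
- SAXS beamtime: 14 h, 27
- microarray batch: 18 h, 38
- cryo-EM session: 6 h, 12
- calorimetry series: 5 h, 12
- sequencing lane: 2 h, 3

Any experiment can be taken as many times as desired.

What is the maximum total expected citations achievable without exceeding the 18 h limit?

46

By expected citations per h: HPLC run 2.86, calorimetry series 2.40, microarray batch 2.11 lead.
2×HPLC run + 2×sequencing lane uses 18 of the 18 h and totals 46.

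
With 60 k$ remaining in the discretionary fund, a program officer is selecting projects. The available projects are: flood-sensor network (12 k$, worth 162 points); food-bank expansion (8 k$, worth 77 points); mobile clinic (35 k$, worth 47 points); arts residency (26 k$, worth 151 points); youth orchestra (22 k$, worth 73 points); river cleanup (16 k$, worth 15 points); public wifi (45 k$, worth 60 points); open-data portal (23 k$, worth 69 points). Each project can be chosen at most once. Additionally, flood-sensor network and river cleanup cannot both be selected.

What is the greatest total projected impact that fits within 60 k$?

390

Taking flood-sensor network + food-bank expansion + arts residency: 46 k$ used, 390 in projected impact.
That's the maximum — no feasible swap from here does better than 390.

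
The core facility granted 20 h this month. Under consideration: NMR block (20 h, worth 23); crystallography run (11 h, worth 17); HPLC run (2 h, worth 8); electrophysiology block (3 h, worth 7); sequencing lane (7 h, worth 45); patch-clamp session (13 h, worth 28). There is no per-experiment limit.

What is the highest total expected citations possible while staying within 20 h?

3×HPLC run + 2×sequencing lane uses 20 of the 20 h and totals 114.

114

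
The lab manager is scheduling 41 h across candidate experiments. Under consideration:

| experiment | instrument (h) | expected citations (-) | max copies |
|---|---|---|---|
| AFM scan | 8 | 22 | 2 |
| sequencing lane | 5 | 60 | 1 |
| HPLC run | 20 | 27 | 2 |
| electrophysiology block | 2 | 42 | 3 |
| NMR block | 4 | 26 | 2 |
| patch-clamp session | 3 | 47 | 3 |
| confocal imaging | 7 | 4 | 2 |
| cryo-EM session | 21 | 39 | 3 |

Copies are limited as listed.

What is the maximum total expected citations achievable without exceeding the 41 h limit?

Density check — electrophysiology block 21.00, patch-clamp session 15.67, sequencing lane 12.00 are the best per h.
The ratio ordering already packs tightly: AFM scan + sequencing lane + 3×electrophysiology block + 2×NMR block + 3×patch-clamp session, 36 h, 401.
The spare 5 h is too small for any remaining experiment, and no exchange beats 401.

401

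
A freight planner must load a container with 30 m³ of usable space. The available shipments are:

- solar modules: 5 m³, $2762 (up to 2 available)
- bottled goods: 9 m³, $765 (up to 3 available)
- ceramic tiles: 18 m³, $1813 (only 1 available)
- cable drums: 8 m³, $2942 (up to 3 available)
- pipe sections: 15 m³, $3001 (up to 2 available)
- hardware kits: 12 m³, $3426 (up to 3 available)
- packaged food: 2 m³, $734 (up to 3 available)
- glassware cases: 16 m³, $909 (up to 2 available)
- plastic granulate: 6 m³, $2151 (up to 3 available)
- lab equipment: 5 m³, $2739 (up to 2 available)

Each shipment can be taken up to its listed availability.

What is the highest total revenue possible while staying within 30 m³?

14678

The ratio ordering already packs tightly: 2×solar modules + cable drums + packaged food + 2×lab equipment, 30 m³, 14678.
Every other selection either busts 30 m³ or exceeds an availability limit or fails to beat 14678.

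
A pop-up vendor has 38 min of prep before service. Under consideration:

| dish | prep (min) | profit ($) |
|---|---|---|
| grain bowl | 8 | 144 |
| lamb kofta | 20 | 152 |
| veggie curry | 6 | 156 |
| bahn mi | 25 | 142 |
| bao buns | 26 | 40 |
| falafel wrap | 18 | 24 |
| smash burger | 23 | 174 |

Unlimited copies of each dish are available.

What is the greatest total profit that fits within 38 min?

6×veggie curry uses 36 of the 38 min and totals 936.
That's the maximum — no swap from here does better than 936.

936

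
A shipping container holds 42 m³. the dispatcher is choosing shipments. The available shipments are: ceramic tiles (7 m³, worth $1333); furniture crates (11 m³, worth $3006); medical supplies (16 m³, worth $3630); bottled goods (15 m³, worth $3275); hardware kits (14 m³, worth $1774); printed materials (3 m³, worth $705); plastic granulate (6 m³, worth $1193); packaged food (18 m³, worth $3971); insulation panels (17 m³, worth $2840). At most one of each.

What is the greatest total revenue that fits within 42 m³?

By revenue per m³: furniture crates 273.27, printed materials 235.00, medical supplies 226.88, packaged food 220.61 lead.
Filling by ratio: furniture crates + medical supplies + printed materials + plastic granulate for 8534, with 6 m³ left unused.
Dropping printed materials and plastic granulate frees 9 m³; slotting in bottled goods (15 m³) lifts the total to 9911 at 42 m³.
That's the maximum — no swap from here does better than 9911.

9911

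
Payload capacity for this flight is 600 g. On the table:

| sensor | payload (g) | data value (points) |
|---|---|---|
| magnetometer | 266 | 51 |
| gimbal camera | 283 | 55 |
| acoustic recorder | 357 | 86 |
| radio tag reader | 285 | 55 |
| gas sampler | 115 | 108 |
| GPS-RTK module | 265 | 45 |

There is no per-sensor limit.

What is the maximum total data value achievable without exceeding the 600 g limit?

5×gas sampler uses 575 of the 600 g and totals 540.

540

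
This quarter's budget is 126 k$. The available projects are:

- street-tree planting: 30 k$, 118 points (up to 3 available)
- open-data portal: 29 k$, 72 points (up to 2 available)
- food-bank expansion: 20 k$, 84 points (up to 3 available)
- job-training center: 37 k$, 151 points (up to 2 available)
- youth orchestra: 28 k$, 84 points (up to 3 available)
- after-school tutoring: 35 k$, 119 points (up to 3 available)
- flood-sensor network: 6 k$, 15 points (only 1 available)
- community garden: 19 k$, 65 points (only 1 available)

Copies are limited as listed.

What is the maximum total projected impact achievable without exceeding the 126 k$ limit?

504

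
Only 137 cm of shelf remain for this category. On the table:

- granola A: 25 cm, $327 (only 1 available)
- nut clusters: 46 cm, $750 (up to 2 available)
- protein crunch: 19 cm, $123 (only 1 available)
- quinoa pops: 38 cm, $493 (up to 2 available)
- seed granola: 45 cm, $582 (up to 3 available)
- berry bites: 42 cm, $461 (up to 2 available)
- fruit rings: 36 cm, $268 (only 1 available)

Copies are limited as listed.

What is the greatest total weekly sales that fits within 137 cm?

2082

Ranking by ratio (weekly sales/cm): nut clusters 16.30, granola A 13.08, quinoa pops 12.97, seed granola 12.93.
The ratio heuristic lands on granola A + 2×nut clusters + protein crunch (1950) but leaves 1 cm idle.
The 44 cm tied up in granola A and protein crunch is better spent on seed granola — total rises to 2082 (137 cm).
Every other selection either busts 137 cm or exceeds an availability limit or fails to beat 2082.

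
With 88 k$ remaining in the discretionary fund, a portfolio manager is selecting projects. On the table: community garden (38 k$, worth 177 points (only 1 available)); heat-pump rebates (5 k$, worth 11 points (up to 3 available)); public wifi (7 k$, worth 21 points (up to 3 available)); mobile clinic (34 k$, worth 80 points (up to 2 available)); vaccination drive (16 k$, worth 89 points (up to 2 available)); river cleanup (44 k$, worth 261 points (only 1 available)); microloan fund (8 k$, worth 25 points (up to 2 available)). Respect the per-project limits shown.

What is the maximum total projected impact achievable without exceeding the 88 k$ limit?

471

Taking the top-ratio projects first gives 2×vaccination drive + river cleanup + microloan fund for 464 (84 k$).
Dropping microloan fund frees 8 k$; slotting in heat-pump rebates + public wifi (12 k$) lifts the total to 471 at 88 k$.
Every other selection either busts 88 k$ or exceeds an availability limit or fails to beat 471.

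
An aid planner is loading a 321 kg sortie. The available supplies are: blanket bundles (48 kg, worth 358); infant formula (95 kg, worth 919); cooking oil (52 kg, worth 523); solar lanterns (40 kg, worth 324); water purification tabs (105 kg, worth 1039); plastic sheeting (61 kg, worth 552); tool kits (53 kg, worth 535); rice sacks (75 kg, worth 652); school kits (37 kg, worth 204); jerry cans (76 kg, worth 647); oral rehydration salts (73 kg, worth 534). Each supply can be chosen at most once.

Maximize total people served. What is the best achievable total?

Density check — tool kits 10.09, cooking oil 10.06, water purification tabs 9.90 are the best per kg.
Taking the top-ratio supplies first gives infant formula + cooking oil + water purification tabs + tool kits for 3016 (305 kg).
Replace cooking oil with plastic sheeting: the trade gains 29 net, giving 3045 at 314 kg.
Runner-up infant formula + cooking oil + water purification tabs + plastic sheeting tops out at 3033.

3045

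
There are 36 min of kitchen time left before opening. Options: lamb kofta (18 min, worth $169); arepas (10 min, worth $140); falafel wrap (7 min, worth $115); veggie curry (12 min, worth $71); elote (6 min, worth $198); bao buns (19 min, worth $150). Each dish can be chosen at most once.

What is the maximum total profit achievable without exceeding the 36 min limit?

524

Arepas + falafel wrap + veggie curry + elote uses 35 of the 36 min and totals 524.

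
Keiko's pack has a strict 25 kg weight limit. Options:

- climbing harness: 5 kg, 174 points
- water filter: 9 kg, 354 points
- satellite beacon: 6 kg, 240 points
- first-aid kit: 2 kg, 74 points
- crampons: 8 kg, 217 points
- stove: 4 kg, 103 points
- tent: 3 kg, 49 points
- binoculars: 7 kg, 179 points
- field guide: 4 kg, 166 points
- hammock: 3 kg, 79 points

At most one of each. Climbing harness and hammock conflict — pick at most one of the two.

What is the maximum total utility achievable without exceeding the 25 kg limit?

937

Filling by ratio: water filter + satellite beacon + first-aid kit + field guide + hammock for 913, with 1 kg left unused.
Dropping hammock frees 3 kg; slotting in stove (4 kg) lifts the total to 937 at 25 kg.
That's the maximum — no feasible swap from here does better than 937.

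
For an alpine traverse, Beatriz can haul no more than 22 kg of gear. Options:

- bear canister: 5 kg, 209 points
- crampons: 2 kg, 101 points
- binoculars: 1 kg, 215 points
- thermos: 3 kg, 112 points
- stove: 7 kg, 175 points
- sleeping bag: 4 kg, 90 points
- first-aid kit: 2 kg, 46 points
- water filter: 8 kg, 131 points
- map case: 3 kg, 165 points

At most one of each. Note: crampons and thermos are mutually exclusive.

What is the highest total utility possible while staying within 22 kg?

Taking bear canister + crampons + binoculars + stove + sleeping bag + map case: 22 kg used, 955 in utility.
The closest alternative, bear canister + binoculars + thermos + stove + first-aid kit + map case, reaches only 922.

955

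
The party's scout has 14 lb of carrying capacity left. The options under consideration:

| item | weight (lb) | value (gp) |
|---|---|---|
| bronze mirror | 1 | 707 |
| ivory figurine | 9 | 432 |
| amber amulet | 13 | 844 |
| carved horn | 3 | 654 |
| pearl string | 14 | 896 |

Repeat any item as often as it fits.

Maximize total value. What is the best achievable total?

Best packing: 14×bronze mirror — 14 lb, 9898 total.
That's the maximum — no swap from here does better than 9898.

9898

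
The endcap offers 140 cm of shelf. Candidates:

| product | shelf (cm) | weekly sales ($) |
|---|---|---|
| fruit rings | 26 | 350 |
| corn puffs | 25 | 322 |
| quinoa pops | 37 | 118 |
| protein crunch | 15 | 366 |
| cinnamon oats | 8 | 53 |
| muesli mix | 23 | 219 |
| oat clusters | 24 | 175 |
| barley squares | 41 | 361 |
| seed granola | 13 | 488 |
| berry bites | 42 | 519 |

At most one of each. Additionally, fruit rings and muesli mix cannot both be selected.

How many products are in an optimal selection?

6

The maximum weekly sales within 140 cm is 2098.
One optimal bundle: fruit rings + corn puffs + protein crunch + cinnamon oats + seed granola + berry bites (129 cm).
All optima have 6 products.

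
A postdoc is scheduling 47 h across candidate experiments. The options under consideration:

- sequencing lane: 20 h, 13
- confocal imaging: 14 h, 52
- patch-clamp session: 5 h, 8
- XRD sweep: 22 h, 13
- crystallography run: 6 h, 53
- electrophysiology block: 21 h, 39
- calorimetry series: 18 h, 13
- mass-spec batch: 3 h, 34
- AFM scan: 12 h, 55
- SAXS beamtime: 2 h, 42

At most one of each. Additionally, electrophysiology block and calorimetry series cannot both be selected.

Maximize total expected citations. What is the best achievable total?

Density check — SAXS beamtime 21.00, mass-spec batch 11.33, crystallography run 8.83, AFM scan 4.58 are the best per h.
Confocal imaging + patch-clamp session + crystallography run + mass-spec batch + AFM scan + SAXS beamtime uses 42 of the 47 h and totals 244.
Runner-up confocal imaging + crystallography run + mass-spec batch + AFM scan + SAXS beamtime tops out at 236.

244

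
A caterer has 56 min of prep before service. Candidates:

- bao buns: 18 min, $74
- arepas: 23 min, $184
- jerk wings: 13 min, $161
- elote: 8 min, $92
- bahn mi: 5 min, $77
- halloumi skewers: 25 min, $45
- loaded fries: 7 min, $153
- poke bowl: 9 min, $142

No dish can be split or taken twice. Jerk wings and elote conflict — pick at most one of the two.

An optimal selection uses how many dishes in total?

5

The maximum profit within 56 min is 648.
arepas + elote + bahn mi + loaded fries + poke bowl hits 648 at 52 min.
Any selection reaching 648 contains exactly 5 dishes.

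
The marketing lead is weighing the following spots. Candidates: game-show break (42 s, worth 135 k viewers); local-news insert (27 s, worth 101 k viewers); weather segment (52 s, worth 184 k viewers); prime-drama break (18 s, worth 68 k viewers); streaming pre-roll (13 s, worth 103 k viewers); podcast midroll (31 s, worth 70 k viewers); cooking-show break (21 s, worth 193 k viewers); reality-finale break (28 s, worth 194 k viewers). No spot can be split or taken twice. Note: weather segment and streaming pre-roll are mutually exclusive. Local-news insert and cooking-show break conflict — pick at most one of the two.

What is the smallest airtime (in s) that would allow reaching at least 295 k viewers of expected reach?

34

Need the lightest bundle worth ≥ 295.
Taking streaming pre-roll + cooking-show break gives 296 (≥ 295) for 34 s.
No combination under 34 s hits 295.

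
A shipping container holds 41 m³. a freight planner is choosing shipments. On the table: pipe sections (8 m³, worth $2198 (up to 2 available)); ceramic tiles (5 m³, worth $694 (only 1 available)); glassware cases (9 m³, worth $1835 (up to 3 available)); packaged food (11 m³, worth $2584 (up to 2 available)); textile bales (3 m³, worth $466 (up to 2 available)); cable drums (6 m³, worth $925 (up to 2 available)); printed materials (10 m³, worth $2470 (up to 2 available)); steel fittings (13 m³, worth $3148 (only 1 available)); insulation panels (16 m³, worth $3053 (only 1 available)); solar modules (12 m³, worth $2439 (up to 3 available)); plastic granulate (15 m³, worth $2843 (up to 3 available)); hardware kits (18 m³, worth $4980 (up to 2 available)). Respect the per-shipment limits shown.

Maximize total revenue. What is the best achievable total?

Taking the top-ratio shipments first gives textile bales + 2×hardware kits for 10426 (39 m³).
The 3 m³ tied up in textile bales is better spent on ceramic tiles — total rises to 10654 (41 m³).
Every other selection either busts 41 m³ or exceeds an availability limit or fails to beat 10654.

10654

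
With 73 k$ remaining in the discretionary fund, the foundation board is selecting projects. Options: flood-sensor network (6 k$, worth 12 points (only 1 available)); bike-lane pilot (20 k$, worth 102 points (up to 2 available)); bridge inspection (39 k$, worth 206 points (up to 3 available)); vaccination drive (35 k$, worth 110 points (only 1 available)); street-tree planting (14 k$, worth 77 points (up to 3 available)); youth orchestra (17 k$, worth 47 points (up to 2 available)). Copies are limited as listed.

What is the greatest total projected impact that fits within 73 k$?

A density-first pass picks flood-sensor network + bike-lane pilot + 3×street-tree planting — 345 at 68 k$.
Replace flood-sensor network and 2×street-tree planting with bridge inspection: the trade gains 40 net, giving 385 at 73 k$.

385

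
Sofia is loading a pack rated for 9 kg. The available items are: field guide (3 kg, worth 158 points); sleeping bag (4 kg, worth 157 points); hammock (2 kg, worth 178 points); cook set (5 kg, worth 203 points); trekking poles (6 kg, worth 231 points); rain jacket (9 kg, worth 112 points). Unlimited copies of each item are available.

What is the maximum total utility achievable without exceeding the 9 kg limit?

712

Ranking by ratio (utility/kg): hammock 89.00, field guide 52.67, cook set 40.60.
Taking 4×hammock: 8 kg used, 712 in utility.
No other feasible combination exceeds 712.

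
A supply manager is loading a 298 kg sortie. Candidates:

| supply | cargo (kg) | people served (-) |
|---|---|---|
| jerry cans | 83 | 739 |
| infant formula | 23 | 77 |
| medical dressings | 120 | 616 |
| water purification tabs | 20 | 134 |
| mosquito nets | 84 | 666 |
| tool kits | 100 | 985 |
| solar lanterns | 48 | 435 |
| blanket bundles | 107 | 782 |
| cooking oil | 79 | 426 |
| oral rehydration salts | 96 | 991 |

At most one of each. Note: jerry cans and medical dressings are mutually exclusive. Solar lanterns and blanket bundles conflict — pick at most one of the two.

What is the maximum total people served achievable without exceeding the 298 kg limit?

2715

Taking the top-ratio supplies first gives infant formula + water purification tabs + tool kits + solar lanterns + oral rehydration salts for 2622 (287 kg).
Replace infant formula and water purification tabs and solar lanterns with jerry cans: the trade gains 93 net, giving 2715 at 279 kg.
Next best is mosquito nets + tool kits + oral rehydration salts at 2642 (280 kg) — short by 73.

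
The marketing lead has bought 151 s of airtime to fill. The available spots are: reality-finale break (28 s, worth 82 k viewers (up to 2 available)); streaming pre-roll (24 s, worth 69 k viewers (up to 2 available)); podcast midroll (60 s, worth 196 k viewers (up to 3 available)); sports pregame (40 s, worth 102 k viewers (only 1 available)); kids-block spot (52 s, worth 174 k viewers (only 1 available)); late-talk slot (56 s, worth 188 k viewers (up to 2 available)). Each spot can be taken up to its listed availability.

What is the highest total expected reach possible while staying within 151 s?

474

Greedy by ratio would take reality-finale break + 2×late-talk slot: 140 s used, total 458.
Dropping 2×late-talk slot frees 112 s; slotting in 2×podcast midroll (120 s) lifts the total to 474 at 148 s.
Nothing else within 151 s beats 474.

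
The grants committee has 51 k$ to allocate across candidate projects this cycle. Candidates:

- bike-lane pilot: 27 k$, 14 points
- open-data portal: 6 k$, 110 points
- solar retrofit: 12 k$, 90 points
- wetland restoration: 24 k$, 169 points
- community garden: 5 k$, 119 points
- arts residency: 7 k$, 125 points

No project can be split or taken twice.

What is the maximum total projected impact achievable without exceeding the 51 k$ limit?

Ranking by ratio (projected impact/k$): community garden 23.80, open-data portal 18.33, arts residency 17.86, solar retrofit 7.50.
A density-first pass picks open-data portal + solar retrofit + community garden + arts residency — 444 at 30 k$.
The 12 k$ tied up in solar retrofit is better spent on wetland restoration — total rises to 523 (42 k$).

523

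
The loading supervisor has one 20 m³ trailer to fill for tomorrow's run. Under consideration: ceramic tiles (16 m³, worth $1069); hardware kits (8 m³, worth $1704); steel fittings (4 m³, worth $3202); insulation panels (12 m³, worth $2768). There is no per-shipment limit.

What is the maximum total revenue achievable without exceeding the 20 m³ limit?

The ratio ordering already packs tightly: 5×steel fittings, 20 m³, 16010.
Nothing else within 20 m³ beats 16010.

16010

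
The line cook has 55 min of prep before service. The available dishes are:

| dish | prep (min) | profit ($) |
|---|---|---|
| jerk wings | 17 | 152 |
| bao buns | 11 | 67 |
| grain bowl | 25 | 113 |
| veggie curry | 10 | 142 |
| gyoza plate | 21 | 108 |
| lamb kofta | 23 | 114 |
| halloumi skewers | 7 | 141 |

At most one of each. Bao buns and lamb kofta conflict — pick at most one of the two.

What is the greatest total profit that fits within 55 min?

Ranking by ratio (profit/min): halloumi skewers 20.14, veggie curry 14.20, jerk wings 8.94.
A density-first pass picks jerk wings + bao buns + veggie curry + halloumi skewers — 502 at 45 min.
Dropping bao buns frees 11 min; slotting in gyoza plate (21 min) lifts the total to 543 at 55 min.

543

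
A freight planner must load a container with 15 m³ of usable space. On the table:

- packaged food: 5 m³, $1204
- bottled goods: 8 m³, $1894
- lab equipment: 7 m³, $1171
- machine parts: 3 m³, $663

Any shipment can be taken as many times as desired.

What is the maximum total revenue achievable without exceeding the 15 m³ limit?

3612

Density check — packaged food 240.80, bottled goods 236.75, machine parts 221.00, lab equipment 167.29 are the best per m³.
Best packing: 3×packaged food — 15 m³, 3612 total.
Nothing else within 15 m³ beats 3612.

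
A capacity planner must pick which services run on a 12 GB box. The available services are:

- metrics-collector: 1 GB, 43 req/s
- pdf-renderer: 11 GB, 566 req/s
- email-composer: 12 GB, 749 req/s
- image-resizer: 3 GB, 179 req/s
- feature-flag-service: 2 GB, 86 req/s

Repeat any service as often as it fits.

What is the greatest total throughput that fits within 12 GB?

Taking email-composer: 12 GB used, 749 in throughput.
Every other selection either busts 12 GB or fails to beat 749.

749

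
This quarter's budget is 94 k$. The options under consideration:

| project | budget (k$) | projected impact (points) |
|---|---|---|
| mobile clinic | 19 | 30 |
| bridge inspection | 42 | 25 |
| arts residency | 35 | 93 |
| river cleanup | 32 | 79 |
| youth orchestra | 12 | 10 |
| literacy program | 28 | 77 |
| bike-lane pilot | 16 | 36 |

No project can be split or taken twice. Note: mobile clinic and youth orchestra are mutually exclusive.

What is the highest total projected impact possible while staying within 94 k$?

Best packing: arts residency + youth orchestra + literacy program + bike-lane pilot — 91 k$, 216 total.
Runner-up arts residency + river cleanup + bike-lane pilot tops out at 208.

216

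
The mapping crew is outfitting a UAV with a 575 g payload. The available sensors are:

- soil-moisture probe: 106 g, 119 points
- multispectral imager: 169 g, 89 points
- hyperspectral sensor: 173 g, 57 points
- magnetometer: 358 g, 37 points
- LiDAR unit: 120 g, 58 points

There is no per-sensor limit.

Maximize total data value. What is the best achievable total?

595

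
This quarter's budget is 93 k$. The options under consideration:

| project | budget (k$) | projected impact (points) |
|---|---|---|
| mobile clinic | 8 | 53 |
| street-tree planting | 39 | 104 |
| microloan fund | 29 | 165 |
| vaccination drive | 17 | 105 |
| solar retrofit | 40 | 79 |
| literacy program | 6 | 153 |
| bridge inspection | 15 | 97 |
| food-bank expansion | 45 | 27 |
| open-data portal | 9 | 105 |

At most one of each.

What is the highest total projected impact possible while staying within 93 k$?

678

Density check — literacy program 25.50, open-data portal 11.67, mobile clinic 6.62, bridge inspection 6.47 are the best per k$.
Mobile clinic + microloan fund + vaccination drive + literacy program + bridge inspection + open-data portal uses 84 of the 93 k$ and totals 678.
Next best is microloan fund + vaccination drive + literacy program + bridge inspection + open-data portal at 625 (76 k$) — short by 53.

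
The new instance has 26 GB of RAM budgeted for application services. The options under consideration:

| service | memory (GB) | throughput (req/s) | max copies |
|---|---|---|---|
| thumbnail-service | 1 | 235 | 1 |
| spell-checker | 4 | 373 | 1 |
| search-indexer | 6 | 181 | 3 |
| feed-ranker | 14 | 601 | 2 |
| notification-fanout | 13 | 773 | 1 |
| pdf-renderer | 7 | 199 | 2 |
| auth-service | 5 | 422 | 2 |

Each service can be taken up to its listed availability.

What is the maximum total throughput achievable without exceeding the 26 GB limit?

A density-first pass picks thumbnail-service + spell-checker + search-indexer + 2×auth-service — 1633 at 21 GB.
Replace spell-checker and search-indexer with notification-fanout: the trade gains 219 net, giving 1852 at 24 GB.

1852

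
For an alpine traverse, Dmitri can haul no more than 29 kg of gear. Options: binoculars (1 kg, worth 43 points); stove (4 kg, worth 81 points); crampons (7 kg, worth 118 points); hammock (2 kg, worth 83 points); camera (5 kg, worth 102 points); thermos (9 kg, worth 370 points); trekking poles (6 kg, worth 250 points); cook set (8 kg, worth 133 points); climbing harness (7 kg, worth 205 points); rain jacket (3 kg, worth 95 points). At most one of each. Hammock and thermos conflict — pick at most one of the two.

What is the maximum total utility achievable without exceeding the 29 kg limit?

Taking stove + thermos + trekking poles + climbing harness + rain jacket: 29 kg used, 1001 in utility.
The closest alternative, binoculars + camera + thermos + trekking poles + climbing harness, reaches only 970.

1001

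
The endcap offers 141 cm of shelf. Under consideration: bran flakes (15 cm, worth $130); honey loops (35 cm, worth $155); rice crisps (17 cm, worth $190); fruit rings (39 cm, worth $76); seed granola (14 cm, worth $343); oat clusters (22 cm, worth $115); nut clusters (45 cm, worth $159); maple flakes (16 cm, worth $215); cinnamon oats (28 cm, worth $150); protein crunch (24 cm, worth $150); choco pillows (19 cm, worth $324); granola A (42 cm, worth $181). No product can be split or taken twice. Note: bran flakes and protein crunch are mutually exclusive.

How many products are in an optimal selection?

The maximum weekly sales within 141 cm is 1487.
One optimal bundle: rice crisps + seed granola + oat clusters + maple flakes + cinnamon oats + protein crunch + choco pillows (140 cm).
All optima have 7 products.

7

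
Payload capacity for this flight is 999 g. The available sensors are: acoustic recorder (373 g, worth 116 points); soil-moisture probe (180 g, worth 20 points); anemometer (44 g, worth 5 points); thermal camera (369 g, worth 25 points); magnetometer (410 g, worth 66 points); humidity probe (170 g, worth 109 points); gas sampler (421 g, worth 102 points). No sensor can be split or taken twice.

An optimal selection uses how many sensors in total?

Optimal total is 327.
acoustic recorder + humidity probe + gas sampler hits 327 at 964 g.
Any selection reaching 327 contains exactly 3 sensors.

3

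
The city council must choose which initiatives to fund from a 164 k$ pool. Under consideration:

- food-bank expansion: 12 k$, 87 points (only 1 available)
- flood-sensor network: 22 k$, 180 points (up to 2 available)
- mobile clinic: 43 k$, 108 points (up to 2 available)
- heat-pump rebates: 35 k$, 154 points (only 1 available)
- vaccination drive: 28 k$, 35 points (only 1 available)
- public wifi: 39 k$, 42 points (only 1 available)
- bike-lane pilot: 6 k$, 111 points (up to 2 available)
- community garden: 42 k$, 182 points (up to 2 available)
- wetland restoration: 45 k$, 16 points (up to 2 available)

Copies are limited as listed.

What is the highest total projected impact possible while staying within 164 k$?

1033

Greedy by ratio would take food-bank expansion + 2×flood-sensor network + heat-pump rebates + 2×bike-lane pilot + community garden: 145 k$ used, total 1005.
Dropping heat-pump rebates frees 35 k$; slotting in community garden (42 k$) lifts the total to 1033 at 152 k$.
The spare 12 k$ is too small for any remaining project, and no exchange beats 1033.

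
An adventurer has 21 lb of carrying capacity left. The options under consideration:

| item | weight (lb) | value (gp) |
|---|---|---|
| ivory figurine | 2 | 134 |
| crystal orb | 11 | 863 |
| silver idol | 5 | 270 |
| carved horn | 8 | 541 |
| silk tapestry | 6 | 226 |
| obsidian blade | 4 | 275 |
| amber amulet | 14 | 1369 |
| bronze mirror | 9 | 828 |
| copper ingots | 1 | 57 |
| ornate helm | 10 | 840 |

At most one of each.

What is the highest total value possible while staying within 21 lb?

1835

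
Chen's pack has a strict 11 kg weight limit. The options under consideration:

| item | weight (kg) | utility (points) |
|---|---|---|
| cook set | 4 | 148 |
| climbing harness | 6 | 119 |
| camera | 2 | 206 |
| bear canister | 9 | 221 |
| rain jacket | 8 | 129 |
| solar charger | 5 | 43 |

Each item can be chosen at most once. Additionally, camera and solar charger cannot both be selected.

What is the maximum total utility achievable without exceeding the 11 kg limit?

Ranking by ratio (utility/kg): camera 103.00, cook set 37.00, bear canister 24.56.
Best packing: camera + bear canister — 11 kg, 427 total.
No other feasible combination exceeds 427.

427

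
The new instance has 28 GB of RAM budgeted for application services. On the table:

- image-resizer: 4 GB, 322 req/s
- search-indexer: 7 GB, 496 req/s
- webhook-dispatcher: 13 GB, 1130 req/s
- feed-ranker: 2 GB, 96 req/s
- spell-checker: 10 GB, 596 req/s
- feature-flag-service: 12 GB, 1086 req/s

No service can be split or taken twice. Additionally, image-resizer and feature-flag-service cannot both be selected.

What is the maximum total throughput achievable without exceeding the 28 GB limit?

2312

By throughput per GB: feature-flag-service 90.50, webhook-dispatcher 86.92, image-resizer 80.50 lead.
Best packing: webhook-dispatcher + feed-ranker + feature-flag-service — 27 GB, 2312 total.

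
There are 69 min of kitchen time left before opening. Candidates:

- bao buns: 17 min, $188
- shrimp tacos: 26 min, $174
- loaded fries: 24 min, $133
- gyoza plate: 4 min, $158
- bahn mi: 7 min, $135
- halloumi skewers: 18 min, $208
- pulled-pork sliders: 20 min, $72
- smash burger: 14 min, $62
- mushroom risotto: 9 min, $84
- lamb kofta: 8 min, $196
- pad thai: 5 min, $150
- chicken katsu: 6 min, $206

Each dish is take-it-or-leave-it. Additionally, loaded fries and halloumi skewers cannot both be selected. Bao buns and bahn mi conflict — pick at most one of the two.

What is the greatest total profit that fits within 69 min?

1190

Bao buns + gyoza plate + halloumi skewers + mushroom risotto + lamb kofta + pad thai + chicken katsu uses 67 of the 69 min and totals 1190.
Next best is gyoza plate + bahn mi + halloumi skewers + mushroom risotto + lamb kofta + pad thai + chicken katsu at 1137 (57 min) — short by 53.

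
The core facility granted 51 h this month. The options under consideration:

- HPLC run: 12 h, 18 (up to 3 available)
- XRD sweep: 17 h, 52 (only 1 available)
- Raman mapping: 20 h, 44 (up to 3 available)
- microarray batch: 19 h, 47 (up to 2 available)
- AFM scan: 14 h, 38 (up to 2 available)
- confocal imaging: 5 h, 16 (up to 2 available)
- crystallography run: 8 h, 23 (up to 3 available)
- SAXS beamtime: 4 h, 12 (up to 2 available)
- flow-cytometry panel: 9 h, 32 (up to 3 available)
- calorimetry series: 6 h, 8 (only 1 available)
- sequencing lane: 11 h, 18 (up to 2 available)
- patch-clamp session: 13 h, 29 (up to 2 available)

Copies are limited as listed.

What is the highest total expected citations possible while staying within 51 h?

166

Taking the top-ratio experiments first gives 2×confocal imaging + 2×SAXS beamtime + 3×flow-cytometry panel + calorimetry series for 160 (51 h).
Replace 2×confocal imaging and calorimetry series with 2×crystallography run: the trade gains 6 net, giving 166 at 51 h.
That's the maximum — no swap from here does better than 166.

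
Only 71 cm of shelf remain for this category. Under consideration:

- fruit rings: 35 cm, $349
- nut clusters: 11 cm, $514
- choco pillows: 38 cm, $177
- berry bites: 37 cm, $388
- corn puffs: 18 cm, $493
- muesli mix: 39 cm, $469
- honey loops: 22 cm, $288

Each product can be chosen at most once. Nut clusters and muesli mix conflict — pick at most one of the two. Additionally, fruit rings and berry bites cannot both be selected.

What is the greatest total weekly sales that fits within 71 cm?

Taking the top-ratio products first gives nut clusters + corn puffs + honey loops for 1295 (51 cm).
Replace honey loops with berry bites: the trade gains 100 net, giving 1395 at 66 cm.
No other feasible combination exceeds 1395.

1395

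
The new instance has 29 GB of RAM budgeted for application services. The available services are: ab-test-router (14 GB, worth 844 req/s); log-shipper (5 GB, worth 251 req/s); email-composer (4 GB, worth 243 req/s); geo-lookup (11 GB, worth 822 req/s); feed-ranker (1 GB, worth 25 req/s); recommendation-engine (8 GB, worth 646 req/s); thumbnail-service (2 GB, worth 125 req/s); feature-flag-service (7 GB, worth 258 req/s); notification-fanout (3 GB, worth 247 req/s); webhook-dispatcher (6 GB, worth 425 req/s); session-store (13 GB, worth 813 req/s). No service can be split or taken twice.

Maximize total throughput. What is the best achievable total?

The ratio ordering already packs tightly: geo-lookup + feed-ranker + recommendation-engine + notification-fanout + webhook-dispatcher, 29 GB, 2165.
Every other selection either busts 29 GB or fails to beat 2165.

2165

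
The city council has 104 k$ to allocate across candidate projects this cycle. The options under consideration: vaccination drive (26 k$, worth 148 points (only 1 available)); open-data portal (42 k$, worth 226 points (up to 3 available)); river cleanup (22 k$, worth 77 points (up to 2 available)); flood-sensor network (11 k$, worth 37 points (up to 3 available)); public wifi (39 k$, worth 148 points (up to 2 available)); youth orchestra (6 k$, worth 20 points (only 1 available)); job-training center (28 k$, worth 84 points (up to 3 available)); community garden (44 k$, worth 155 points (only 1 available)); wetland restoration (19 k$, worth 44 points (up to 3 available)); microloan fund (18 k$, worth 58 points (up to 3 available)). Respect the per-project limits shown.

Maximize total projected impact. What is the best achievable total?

510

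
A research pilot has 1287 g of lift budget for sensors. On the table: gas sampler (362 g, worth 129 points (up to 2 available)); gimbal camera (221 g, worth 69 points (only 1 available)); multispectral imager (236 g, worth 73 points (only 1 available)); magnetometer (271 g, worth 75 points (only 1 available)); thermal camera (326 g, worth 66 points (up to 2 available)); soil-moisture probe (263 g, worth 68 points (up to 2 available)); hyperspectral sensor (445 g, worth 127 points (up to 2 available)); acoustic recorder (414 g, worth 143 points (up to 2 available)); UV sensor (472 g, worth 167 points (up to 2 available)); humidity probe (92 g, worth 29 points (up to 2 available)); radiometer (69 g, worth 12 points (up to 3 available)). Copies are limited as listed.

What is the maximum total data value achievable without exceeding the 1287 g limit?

444

Filling by ratio: 2×gas sampler + UV sensor + radiometer for 437, with 22 g left unused.
But gas sampler + 2×acoustic recorder + humidity probe fits in 1282 g and reaches 444.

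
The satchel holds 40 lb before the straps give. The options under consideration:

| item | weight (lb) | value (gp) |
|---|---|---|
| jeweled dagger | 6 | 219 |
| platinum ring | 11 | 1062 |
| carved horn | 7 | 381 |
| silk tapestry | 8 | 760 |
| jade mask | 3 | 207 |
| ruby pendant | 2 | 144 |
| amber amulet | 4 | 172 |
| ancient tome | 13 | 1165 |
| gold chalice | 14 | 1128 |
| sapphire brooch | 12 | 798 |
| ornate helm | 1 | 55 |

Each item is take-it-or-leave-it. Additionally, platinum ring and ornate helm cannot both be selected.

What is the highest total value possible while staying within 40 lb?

3499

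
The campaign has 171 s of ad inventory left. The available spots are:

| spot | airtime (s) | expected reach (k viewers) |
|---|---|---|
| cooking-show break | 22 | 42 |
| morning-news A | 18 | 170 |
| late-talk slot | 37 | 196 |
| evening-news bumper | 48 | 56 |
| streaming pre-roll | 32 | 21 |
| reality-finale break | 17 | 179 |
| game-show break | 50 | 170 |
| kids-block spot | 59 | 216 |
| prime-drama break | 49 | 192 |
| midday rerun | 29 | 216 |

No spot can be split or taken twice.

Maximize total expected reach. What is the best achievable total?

977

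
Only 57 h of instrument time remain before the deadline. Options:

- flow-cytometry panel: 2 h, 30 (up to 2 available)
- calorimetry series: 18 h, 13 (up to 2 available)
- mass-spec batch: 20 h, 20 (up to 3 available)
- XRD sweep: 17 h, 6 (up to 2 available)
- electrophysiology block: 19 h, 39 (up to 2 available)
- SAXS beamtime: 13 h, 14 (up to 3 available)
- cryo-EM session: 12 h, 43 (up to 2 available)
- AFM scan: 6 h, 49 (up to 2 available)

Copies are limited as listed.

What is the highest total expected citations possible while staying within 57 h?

258

Taking 2×flow-cytometry panel + SAXS beamtime + 2×cryo-EM session + 2×AFM scan: 53 h used, 258 in expected citations.
No other feasible combination exceeds 258.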